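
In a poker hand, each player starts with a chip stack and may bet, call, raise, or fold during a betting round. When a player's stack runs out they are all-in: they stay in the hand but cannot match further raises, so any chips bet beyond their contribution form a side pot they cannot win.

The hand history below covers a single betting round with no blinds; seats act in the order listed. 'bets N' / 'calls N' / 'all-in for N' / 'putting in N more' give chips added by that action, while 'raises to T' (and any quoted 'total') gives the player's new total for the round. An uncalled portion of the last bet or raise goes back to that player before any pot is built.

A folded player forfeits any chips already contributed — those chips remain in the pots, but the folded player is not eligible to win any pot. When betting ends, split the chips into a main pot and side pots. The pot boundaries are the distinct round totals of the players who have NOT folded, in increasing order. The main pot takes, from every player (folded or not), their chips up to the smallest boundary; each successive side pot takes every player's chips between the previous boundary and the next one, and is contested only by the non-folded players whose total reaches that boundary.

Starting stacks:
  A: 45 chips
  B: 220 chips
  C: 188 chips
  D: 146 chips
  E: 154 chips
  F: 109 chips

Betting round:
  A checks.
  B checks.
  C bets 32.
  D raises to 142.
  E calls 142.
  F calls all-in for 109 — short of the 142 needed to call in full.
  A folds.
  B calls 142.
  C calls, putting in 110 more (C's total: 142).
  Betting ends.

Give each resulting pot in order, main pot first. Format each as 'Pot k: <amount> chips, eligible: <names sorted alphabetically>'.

Pot 1: 545 chips, eligible: B, C, D, E, F
Pot 2: 132 chips, eligible: B, C, D, E

Derivation:
Contributions: B=142, C=142, D=142, E=142, F=109
Folded: A
Pot levels (distinct totals of non-folded players): 109, 142
Layer 1-109: 109 each from B, C, D, E, F = 109*5 = 545 chips; eligible B, C, D, E, F
Layer 110-142: 33 each from B, C, D, E = 33*4 = 132 chips; eligible B, C, D, E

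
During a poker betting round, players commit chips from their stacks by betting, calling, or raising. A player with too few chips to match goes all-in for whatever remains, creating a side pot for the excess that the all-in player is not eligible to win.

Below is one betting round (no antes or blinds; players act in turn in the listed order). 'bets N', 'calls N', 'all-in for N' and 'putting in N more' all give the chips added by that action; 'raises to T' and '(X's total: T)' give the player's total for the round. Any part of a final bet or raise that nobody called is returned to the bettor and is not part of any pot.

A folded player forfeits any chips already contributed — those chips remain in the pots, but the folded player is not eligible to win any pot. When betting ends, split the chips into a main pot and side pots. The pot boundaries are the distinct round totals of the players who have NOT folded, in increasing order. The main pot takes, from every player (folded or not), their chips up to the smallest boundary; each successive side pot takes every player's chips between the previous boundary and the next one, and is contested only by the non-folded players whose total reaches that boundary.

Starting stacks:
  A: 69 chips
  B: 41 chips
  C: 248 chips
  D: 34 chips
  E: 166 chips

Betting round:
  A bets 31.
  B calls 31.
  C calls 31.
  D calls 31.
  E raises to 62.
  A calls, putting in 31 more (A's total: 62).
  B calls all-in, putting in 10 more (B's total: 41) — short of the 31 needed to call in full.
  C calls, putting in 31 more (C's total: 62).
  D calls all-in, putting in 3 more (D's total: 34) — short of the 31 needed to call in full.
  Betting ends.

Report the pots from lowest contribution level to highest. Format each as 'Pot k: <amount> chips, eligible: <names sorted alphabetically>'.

Contributions: A=62, B=41, C=62, D=34, E=62
Pot levels (distinct totals of non-folded players): 34, 41, 62
Layer 1-34: 34 each from A, B, C, D, E = 34*5 = 170 chips; eligible A, B, C, D, E
Layer 35-41: 7 each from A, B, C, E = 7*4 = 28 chips; eligible A, B, C, E
Layer 42-62: 21 each from A, C, E = 21*3 = 63 chips; eligible A, C, E

Pot 1: 170 chips, eligible: A, B, C, D, E
Pot 2: 28 chips, eligible: A, B, C, E
Pot 3: 63 chips, eligible: A, C, E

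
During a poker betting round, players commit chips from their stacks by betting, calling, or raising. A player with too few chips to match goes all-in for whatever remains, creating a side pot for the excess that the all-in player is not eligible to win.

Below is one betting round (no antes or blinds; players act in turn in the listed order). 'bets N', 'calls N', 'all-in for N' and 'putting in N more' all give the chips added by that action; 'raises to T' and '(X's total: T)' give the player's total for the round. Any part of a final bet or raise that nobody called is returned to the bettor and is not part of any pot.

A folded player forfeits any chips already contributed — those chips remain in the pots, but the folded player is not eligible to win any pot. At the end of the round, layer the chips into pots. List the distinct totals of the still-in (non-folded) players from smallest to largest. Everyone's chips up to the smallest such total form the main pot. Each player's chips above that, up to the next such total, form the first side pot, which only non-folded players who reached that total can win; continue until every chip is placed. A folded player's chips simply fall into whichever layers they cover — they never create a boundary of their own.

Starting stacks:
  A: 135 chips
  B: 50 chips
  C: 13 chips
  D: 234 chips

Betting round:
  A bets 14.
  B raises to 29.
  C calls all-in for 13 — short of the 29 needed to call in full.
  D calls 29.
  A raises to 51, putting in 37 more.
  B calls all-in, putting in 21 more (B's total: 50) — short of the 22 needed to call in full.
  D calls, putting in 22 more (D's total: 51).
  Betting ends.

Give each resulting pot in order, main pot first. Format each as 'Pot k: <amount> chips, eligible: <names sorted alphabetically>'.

Contributions: A=51, B=50, C=13, D=51
Pot levels (distinct totals of non-folded players): 13, 50, 51
Layer 1-13: 13 each from A, B, C, D = 13*4 = 52 chips; eligible A, B, C, D
Layer 14-50: 37 each from A, B, D = 37*3 = 111 chips; eligible A, B, D
Layer 51-51: 1 each from A, D = 1*2 = 2 chips; eligible A, D

Pot 1: 52 chips, eligible: A, B, C, D
Pot 2: 111 chips, eligible: A, B, D
Pot 3: 2 chips, eligible: A, D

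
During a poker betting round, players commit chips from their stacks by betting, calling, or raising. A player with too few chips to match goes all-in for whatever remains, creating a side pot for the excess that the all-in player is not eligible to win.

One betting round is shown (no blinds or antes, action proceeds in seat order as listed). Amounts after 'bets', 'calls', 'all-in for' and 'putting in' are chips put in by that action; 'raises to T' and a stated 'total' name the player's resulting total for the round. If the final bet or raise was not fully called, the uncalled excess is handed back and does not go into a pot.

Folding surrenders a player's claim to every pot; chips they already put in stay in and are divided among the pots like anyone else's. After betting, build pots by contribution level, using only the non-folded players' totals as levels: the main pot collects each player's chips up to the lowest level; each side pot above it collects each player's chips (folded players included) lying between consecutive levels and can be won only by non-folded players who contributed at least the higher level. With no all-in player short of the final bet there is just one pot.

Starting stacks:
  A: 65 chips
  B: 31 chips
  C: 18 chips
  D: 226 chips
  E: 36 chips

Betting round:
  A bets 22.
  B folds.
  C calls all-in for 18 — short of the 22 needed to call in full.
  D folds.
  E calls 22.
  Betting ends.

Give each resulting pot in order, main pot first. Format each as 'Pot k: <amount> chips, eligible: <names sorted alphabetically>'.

Contributions: A=22, C=18, E=22
Folded: B, D
Pot levels (distinct totals of non-folded players): 18, 22
Layer 1-18: 18 each from A, C, E = 18*3 = 54 chips; eligible A, C, E
Layer 19-22: 4 each from A, E = 4*2 = 8 chips; eligible A, E

Pot 1: 54 chips, eligible: A, C, E
Pot 2: 8 chips, eligible: A, E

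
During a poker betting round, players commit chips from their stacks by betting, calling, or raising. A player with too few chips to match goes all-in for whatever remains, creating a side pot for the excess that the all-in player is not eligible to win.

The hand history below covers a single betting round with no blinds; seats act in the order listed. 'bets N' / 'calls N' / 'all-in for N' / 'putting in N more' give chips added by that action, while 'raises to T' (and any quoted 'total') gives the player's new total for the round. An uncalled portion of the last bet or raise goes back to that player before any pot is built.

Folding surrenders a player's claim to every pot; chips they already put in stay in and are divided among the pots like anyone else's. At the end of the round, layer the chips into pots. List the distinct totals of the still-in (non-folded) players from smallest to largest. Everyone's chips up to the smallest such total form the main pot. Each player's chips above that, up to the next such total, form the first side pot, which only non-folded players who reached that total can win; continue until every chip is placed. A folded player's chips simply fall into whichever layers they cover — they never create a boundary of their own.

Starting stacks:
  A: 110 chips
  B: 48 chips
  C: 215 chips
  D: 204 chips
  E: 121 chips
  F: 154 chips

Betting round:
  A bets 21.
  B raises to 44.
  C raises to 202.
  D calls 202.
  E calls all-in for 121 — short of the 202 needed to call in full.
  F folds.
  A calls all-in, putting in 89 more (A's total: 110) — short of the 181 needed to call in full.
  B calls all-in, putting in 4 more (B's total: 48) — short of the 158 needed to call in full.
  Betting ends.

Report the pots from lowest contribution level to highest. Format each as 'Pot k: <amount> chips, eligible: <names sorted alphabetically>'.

Pot 1: 240 chips, eligible: A, B, C, D, E
Pot 2: 248 chips, eligible: A, C, D, E
Pot 3: 33 chips, eligible: C, D, E
Pot 4: 162 chips, eligible: C, D

Derivation:
Contributions: A=110, B=48, C=202, D=202, E=121
Folded: F
Pot levels (distinct totals of non-folded players): 48, 110, 121, 202
Layer 1-48: 48 each from A, B, C, D, E = 48*5 = 240 chips; eligible A, B, C, D, E
Layer 49-110: 62 each from A, C, D, E = 62*4 = 248 chips; eligible A, C, D, E
Layer 111-121: 11 each from C, D, E = 11*3 = 33 chips; eligible C, D, E
Layer 122-202: 81 each from C, D = 81*2 = 162 chips; eligible C, D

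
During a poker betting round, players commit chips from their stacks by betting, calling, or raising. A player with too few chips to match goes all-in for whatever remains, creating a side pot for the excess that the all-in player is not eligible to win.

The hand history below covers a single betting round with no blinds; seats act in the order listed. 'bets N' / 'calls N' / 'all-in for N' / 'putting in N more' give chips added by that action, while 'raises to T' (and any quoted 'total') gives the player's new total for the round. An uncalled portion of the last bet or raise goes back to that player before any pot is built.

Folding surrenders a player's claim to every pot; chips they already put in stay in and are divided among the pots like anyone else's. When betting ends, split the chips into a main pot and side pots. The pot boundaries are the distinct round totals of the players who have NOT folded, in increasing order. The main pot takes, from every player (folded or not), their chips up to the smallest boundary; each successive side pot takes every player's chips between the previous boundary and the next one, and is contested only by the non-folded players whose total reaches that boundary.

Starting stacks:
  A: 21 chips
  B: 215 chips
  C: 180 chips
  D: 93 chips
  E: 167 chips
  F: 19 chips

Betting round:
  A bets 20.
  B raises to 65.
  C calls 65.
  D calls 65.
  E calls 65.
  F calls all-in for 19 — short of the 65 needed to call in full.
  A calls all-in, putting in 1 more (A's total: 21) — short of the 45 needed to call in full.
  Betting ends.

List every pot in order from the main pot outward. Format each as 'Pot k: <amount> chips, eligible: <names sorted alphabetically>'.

Pot 1: 114 chips, eligible: A, B, C, D, E, F
Pot 2: 10 chips, eligible: A, B, C, D, E
Pot 3: 176 chips, eligible: B, C, D, E

Derivation:
Contributions: A=21, B=65, C=65, D=65, E=65, F=19
Pot levels (distinct totals of non-folded players): 19, 21, 65
Layer 1-19: 19 each from A, B, C, D, E, F = 19*6 = 114 chips; eligible A, B, C, D, E, F
Layer 20-21: 2 each from A, B, C, D, E = 2*5 = 10 chips; eligible A, B, C, D, E
Layer 22-65: 44 each from B, C, D, E = 44*4 = 176 chips; eligible B, C, D, E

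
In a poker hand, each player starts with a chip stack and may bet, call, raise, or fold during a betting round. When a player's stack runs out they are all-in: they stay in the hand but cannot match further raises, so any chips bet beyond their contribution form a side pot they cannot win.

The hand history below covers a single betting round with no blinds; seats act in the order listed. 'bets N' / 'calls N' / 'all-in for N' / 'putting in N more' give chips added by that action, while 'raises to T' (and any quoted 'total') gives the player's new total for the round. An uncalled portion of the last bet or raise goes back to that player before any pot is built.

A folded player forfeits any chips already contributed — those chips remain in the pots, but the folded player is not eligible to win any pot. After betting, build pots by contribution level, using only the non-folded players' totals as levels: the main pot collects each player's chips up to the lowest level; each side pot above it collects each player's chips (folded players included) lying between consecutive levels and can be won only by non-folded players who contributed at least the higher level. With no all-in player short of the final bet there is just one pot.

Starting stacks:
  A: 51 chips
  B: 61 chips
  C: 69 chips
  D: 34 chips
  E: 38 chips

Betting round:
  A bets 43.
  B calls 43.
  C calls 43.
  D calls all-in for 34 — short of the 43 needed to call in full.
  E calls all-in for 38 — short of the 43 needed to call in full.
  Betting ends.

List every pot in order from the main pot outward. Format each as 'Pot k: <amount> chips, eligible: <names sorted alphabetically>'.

Pot 1: 170 chips, eligible: A, B, C, D, E
Pot 2: 16 chips, eligible: A, B, C, E
Pot 3: 15 chips, eligible: A, B, C

Derivation:
Contributions: A=43, B=43, C=43, D=34, E=38
Pot levels (distinct totals of non-folded players): 34, 38, 43
Layer 1-34: 34 each from A, B, C, D, E = 34*5 = 170 chips; eligible A, B, C, D, E
Layer 35-38: 4 each from A, B, C, E = 4*4 = 16 chips; eligible A, B, C, E
Layer 39-43: 5 each from A, B, C = 5*3 = 15 chips; eligible A, B, C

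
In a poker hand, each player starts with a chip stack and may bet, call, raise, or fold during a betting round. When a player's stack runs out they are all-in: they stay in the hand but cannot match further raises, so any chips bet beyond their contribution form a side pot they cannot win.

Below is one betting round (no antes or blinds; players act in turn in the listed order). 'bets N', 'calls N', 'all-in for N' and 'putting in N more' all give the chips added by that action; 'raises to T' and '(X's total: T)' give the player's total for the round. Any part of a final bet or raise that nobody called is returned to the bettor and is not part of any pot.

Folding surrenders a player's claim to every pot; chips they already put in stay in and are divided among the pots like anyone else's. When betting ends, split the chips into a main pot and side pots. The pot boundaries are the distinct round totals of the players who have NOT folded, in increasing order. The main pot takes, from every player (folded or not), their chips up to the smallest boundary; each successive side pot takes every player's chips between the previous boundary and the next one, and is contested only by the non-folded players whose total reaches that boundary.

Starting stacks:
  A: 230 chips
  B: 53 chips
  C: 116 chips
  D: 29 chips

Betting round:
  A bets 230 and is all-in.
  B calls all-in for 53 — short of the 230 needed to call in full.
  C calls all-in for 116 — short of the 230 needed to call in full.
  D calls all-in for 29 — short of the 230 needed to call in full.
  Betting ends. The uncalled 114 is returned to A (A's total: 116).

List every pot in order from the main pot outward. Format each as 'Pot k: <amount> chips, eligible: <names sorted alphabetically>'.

Contributions (after 114 returned to A): A=116, B=53, C=116, D=29
Pot levels (distinct totals of non-folded players): 29, 53, 116
Layer 1-29: 29 each from A, B, C, D = 29*4 = 116 chips; eligible A, B, C, D
Layer 30-53: 24 each from A, B, C = 24*3 = 72 chips; eligible A, B, C
Layer 54-116: 63 each from A, C = 63*2 = 126 chips; eligible A, C

Pot 1: 116 chips, eligible: A, B, C, D
Pot 2: 72 chips, eligible: A, B, C
Pot 3: 126 chips, eligible: A, C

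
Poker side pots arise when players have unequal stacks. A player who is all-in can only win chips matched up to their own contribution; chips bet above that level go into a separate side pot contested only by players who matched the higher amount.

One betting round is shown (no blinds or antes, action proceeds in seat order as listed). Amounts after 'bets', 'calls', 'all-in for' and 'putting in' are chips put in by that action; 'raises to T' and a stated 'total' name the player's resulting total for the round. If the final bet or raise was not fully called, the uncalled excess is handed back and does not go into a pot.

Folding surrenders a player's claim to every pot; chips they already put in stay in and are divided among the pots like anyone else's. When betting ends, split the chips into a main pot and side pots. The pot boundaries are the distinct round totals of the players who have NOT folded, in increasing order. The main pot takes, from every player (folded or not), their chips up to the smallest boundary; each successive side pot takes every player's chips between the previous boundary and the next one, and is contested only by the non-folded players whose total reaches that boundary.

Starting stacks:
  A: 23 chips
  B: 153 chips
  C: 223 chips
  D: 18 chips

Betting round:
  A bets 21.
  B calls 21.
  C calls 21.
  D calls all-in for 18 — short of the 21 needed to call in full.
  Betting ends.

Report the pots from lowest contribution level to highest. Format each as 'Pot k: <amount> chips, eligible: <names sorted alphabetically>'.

Contributions: A=21, B=21, C=21, D=18
Pot levels (distinct totals of non-folded players): 18, 21
Layer 1-18: 18 each from A, B, C, D = 18*4 = 72 chips; eligible A, B, C, D
Layer 19-21: 3 each from A, B, C = 3*3 = 9 chips; eligible A, B, C

Pot 1: 72 chips, eligible: A, B, C, D
Pot 2: 9 chips, eligible: A, B, C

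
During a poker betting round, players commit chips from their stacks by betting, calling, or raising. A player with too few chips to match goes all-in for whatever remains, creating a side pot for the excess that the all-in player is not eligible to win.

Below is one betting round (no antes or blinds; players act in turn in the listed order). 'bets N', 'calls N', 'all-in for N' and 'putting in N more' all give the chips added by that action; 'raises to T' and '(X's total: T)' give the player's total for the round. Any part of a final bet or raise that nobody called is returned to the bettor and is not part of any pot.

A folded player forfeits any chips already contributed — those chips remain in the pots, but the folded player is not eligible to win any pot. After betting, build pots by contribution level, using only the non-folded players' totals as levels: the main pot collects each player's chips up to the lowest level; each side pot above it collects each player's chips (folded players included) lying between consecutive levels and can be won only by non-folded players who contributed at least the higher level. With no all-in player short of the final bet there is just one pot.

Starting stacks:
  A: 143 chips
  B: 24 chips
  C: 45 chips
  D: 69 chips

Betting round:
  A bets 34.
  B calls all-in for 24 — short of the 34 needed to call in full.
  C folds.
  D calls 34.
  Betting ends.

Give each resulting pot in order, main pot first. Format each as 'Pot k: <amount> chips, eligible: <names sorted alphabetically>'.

Pot 1: 72 chips, eligible: A, B, D
Pot 2: 20 chips, eligible: A, D

Derivation:
Contributions: A=34, B=24, D=34
Folded: C
Pot levels (distinct totals of non-folded players): 24, 34
Layer 1-24: 24 each from A, B, D = 24*3 = 72 chips; eligible A, B, D
Layer 25-34: 10 each from A, D = 10*2 = 20 chips; eligible A, D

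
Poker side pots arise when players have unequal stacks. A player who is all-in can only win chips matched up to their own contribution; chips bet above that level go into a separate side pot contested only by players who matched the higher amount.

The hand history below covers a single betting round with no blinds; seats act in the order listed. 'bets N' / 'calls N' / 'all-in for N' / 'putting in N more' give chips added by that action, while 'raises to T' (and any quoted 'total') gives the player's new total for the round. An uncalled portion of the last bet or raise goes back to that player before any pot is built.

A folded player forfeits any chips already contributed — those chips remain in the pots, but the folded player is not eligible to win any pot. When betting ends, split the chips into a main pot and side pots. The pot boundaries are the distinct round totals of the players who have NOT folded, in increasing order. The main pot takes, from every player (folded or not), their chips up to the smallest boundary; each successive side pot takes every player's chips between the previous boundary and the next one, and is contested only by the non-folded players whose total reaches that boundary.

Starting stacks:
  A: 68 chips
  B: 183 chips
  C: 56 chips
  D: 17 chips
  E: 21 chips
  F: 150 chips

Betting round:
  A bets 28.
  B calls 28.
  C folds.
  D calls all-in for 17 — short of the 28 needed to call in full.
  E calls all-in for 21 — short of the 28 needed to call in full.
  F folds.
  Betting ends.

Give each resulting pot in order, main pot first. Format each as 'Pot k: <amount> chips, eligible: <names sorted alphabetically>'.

Pot 1: 68 chips, eligible: A, B, D, E
Pot 2: 12 chips, eligible: A, B, E
Pot 3: 14 chips, eligible: A, B

Derivation:
Contributions: A=28, B=28, D=17, E=21
Folded: C, F
Pot levels (distinct totals of non-folded players): 17, 21, 28
Layer 1-17: 17 each from A, B, D, E = 17*4 = 68 chips; eligible A, B, D, E
Layer 18-21: 4 each from A, B, E = 4*3 = 12 chips; eligible A, B, E
Layer 22-28: 7 each from A, B = 7*2 = 14 chips; eligible A, B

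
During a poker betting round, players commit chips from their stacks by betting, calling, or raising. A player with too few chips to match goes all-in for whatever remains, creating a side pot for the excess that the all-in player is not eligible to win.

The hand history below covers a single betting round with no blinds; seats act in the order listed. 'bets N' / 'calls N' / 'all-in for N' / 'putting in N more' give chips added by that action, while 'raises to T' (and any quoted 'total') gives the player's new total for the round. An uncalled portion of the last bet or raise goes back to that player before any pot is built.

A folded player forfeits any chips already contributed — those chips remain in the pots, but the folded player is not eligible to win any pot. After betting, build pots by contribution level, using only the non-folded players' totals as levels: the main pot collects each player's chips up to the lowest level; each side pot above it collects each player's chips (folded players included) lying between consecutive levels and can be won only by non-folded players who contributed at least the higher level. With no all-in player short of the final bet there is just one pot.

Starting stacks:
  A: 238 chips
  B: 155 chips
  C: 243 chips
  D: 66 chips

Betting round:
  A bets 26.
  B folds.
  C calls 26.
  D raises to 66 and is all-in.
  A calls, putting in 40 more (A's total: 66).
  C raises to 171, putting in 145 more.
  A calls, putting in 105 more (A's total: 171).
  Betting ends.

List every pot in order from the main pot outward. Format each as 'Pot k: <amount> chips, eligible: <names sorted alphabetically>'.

Contributions: A=171, C=171, D=66
Folded: B
Pot levels (distinct totals of non-folded players): 66, 171
Layer 1-66: 66 each from A, C, D = 66*3 = 198 chips; eligible A, C, D
Layer 67-171: 105 each from A, C = 105*2 = 210 chips; eligible A, C

Pot 1: 198 chips, eligible: A, C, D
Pot 2: 210 chips, eligible: A, C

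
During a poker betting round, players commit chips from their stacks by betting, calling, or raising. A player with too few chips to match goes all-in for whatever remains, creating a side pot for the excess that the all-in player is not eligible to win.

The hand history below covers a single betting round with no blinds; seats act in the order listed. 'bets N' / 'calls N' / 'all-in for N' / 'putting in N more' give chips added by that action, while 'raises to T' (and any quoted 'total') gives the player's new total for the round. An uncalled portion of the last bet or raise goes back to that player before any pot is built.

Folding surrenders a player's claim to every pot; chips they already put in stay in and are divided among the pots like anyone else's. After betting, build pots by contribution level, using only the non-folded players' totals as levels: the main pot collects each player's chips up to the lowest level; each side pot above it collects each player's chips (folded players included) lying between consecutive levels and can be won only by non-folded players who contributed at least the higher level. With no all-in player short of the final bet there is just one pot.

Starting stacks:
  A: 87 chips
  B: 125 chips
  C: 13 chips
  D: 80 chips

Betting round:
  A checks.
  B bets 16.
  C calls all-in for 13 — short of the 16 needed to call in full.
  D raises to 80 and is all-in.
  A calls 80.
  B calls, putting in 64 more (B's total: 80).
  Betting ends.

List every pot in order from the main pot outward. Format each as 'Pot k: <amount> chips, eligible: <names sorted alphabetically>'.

Contributions: A=80, B=80, C=13, D=80
Pot levels (distinct totals of non-folded players): 13, 80
Layer 1-13: 13 each from A, B, C, D = 13*4 = 52 chips; eligible A, B, C, D
Layer 14-80: 67 each from A, B, D = 67*3 = 201 chips; eligible A, B, D

Pot 1: 52 chips, eligible: A, B, C, D
Pot 2: 201 chips, eligible: A, B, D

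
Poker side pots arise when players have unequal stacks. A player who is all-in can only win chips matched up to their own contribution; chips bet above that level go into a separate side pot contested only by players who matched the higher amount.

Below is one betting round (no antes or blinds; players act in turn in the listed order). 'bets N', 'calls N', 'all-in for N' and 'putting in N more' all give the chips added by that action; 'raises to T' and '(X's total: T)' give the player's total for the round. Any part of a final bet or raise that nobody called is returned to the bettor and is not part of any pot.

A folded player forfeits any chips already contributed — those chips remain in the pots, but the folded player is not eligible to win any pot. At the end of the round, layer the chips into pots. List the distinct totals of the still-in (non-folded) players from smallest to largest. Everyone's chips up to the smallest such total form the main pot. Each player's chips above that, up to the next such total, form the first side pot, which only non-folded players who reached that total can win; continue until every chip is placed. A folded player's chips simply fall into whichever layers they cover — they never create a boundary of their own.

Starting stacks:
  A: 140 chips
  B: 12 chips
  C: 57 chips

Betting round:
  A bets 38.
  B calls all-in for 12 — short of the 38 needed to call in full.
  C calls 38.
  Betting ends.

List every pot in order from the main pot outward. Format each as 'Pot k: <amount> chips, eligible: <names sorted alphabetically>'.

Pot 1: 36 chips, eligible: A, B, C
Pot 2: 52 chips, eligible: A, C

Derivation:
Contributions: A=38, B=12, C=38
Pot levels (distinct totals of non-folded players): 12, 38
Layer 1-12: 12 each from A, B, C = 12*3 = 36 chips; eligible A, B, C
Layer 13-38: 26 each from A, C = 26*2 = 52 chips; eligible A, C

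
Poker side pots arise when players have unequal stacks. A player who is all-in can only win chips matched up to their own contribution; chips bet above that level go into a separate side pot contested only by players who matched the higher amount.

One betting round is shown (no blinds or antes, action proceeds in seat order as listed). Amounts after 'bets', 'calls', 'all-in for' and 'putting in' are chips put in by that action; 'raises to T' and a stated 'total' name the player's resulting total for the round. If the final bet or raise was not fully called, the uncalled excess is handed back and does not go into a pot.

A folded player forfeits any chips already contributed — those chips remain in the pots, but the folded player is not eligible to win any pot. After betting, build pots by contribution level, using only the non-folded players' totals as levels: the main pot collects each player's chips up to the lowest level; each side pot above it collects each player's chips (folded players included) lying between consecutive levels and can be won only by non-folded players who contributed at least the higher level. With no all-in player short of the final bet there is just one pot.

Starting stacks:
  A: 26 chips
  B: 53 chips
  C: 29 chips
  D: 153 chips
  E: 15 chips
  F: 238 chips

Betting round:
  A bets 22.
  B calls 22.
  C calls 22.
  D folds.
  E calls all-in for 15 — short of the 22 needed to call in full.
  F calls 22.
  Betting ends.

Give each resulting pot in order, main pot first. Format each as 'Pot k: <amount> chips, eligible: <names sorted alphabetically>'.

Pot 1: 75 chips, eligible: A, B, C, E, F
Pot 2: 28 chips, eligible: A, B, C, F

Derivation:
Contributions: A=22, B=22, C=22, E=15, F=22
Folded: D
Pot levels (distinct totals of non-folded players): 15, 22
Layer 1-15: 15 each from A, B, C, E, F = 15*5 = 75 chips; eligible A, B, C, E, F
Layer 16-22: 7 each from A, B, C, F = 7*4 = 28 chips; eligible A, B, C, F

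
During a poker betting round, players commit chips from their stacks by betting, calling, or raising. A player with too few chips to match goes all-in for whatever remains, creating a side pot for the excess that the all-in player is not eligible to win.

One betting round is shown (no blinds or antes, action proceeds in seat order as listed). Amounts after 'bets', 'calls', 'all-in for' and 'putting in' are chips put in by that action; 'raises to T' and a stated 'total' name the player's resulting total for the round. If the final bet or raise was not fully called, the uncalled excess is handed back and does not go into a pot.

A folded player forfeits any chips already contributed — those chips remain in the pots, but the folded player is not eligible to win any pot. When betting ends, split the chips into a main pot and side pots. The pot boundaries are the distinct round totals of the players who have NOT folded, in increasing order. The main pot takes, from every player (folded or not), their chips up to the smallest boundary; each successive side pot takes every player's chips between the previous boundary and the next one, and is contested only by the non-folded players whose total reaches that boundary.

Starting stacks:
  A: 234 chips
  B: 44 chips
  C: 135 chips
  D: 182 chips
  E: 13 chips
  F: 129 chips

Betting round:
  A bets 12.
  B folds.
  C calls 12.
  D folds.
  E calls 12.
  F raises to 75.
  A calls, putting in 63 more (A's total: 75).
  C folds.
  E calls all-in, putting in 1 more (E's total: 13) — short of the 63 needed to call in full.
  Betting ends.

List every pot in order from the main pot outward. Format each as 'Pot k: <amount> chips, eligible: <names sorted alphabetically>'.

Contributions: A=75, C=12, E=13, F=75
Folded: B, C, D
Pot levels (distinct totals of non-folded players): 13, 75
Layer 1-13: A 13 + C 12 + E 13 + F 13 = 51 chips; eligible A, E, F
Layer 14-75: 62 each from A, F = 62*2 = 124 chips; eligible A, F

Pot 1: 51 chips, eligible: A, E, F
Pot 2: 124 chips, eligible: A, F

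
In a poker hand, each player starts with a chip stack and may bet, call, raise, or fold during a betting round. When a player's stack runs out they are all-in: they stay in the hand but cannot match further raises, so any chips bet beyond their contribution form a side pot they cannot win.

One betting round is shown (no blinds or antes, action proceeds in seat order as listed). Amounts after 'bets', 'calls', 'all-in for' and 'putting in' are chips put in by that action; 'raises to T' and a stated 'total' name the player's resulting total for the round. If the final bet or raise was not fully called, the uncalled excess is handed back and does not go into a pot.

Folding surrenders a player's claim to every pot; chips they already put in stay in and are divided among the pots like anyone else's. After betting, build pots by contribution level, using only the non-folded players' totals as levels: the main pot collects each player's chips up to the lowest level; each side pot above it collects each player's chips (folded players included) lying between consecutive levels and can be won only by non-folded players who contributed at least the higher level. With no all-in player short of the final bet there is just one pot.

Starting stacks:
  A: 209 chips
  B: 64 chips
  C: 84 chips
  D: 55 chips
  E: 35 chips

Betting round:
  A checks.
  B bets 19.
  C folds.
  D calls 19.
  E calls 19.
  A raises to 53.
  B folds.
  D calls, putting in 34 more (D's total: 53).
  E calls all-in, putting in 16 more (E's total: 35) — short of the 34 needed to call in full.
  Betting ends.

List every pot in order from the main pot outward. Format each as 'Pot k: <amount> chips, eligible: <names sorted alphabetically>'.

Pot 1: 124 chips, eligible: A, D, E
Pot 2: 36 chips, eligible: A, D

Derivation:
Contributions: A=53, B=19, D=53, E=35
Folded: B, C
Pot levels (distinct totals of non-folded players): 35, 53
Layer 1-35: A 35 + B 19 + D 35 + E 35 = 124 chips; eligible A, D, E
Layer 36-53: 18 each from A, D = 18*2 = 36 chips; eligible A, D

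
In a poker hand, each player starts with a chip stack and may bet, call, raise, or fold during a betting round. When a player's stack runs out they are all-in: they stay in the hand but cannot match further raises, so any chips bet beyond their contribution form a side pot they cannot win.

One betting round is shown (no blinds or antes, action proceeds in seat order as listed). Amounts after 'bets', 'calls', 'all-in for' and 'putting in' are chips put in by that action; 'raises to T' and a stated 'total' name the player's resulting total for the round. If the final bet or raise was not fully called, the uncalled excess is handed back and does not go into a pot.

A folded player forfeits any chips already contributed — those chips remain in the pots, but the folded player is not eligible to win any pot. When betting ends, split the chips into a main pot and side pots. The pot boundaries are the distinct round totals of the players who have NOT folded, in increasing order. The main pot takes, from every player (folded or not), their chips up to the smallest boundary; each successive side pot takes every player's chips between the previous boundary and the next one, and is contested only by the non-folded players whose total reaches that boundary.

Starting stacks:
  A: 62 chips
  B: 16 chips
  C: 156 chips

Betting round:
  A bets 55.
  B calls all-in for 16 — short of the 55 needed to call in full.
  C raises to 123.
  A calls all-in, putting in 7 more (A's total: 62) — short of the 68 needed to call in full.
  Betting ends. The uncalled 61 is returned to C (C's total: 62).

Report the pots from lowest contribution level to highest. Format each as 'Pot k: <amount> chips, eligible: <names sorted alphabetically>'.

Pot 1: 48 chips, eligible: A, B, C
Pot 2: 92 chips, eligible: A, C

Derivation:
Contributions (after 61 returned to C): A=62, B=16, C=62
Pot levels (distinct totals of non-folded players): 16, 62
Layer 1-16: 16 each from A, B, C = 16*3 = 48 chips; eligible A, B, C
Layer 17-62: 46 each from A, C = 46*2 = 92 chips; eligible A, C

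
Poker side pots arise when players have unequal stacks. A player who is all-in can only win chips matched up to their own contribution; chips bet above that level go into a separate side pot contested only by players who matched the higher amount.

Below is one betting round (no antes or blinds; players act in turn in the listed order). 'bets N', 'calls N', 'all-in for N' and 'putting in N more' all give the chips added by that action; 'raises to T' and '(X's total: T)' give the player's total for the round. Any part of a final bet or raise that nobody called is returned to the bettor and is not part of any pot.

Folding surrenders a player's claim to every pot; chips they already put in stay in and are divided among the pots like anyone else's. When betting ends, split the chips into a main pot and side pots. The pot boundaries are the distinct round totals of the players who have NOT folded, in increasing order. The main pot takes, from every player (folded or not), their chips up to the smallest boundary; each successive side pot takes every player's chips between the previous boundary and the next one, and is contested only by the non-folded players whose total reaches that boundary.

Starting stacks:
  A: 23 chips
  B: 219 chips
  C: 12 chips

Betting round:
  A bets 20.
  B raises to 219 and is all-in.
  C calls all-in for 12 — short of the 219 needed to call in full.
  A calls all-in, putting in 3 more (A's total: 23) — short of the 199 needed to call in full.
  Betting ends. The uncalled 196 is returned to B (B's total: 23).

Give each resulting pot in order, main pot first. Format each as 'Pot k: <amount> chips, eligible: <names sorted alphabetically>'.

Pot 1: 36 chips, eligible: A, B, C
Pot 2: 22 chips, eligible: A, B

Derivation:
Contributions (after 196 returned to B): A=23, B=23, C=12
Pot levels (distinct totals of non-folded players): 12, 23
Layer 1-12: 12 each from A, B, C = 12*3 = 36 chips; eligible A, B, C
Layer 13-23: 11 each from A, B = 11*2 = 22 chips; eligible A, B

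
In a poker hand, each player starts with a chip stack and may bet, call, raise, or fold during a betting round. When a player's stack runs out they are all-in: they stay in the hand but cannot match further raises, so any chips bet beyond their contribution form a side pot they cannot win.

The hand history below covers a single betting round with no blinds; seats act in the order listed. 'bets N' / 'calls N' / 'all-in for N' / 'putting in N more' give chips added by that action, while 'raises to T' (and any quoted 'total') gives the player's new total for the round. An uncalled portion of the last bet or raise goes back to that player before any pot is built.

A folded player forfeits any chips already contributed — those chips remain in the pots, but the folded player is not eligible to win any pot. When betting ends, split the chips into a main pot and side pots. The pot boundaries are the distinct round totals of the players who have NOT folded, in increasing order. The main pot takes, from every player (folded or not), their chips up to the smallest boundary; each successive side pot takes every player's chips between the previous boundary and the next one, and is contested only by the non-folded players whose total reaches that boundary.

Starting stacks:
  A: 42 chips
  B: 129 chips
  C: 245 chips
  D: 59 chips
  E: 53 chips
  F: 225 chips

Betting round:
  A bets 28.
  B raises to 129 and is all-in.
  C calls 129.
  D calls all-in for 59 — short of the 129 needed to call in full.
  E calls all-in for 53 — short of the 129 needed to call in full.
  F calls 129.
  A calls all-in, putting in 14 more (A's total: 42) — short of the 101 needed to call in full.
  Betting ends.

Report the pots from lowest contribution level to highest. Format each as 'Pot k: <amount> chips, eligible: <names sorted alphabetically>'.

Contributions: A=42, B=129, C=129, D=59, E=53, F=129
Pot levels (distinct totals of non-folded players): 42, 53, 59, 129
Layer 1-42: 42 each from A, B, C, D, E, F = 42*6 = 252 chips; eligible A, B, C, D, E, F
Layer 43-53: 11 each from B, C, D, E, F = 11*5 = 55 chips; eligible B, C, D, E, F
Layer 54-59: 6 each from B, C, D, F = 6*4 = 24 chips; eligible B, C, D, F
Layer 60-129: 70 each from B, C, F = 70*3 = 210 chips; eligible B, C, F

Pot 1: 252 chips, eligible: A, B, C, D, E, F
Pot 2: 55 chips, eligible: B, C, D, E, F
Pot 3: 24 chips, eligible: B, C, D, F
Pot 4: 210 chips, eligible: B, C, F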